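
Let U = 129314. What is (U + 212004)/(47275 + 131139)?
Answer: 170659/89207 ≈ 1.9131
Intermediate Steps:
(U + 212004)/(47275 + 131139) = (129314 + 212004)/(47275 + 131139) = 341318/178414 = 341318*(1/178414) = 170659/89207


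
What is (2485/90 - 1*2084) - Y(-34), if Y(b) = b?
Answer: -36403/18 ≈ -2022.4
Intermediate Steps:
(2485/90 - 1*2084) - Y(-34) = (2485/90 - 1*2084) - 1*(-34) = (2485*(1/90) - 2084) + 34 = (497/18 - 2084) + 34 = -37015/18 + 34 = -36403/18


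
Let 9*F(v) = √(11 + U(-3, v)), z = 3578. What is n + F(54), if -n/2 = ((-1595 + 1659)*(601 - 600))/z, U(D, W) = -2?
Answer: 1597/5367 ≈ 0.29756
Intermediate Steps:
F(v) = ⅓ (F(v) = √(11 - 2)/9 = √9/9 = (⅑)*3 = ⅓)
n = -64/1789 (n = -2*(-1595 + 1659)*(601 - 600)/3578 = -2*64*1/3578 = -128/3578 = -2*32/1789 = -64/1789 ≈ -0.035774)
n + F(54) = -64/1789 + ⅓ = 1597/5367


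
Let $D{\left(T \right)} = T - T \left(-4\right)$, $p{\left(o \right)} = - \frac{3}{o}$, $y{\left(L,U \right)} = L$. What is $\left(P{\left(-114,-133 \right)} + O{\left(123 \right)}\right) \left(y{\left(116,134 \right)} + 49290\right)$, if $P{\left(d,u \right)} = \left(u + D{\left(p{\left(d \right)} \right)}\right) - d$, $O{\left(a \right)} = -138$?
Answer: $- \frac{147254583}{19} \approx -7.7502 \cdot 10^{6}$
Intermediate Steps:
$D{\left(T \right)} = 5 T$ ($D{\left(T \right)} = T - - 4 T = T + 4 T = 5 T$)
$P{\left(d,u \right)} = u - d - \frac{15}{d}$ ($P{\left(d,u \right)} = \left(u + 5 \left(- \frac{3}{d}\right)\right) - d = \left(u - \frac{15}{d}\right) - d = u - d - \frac{15}{d}$)
$\left(P{\left(-114,-133 \right)} + O{\left(123 \right)}\right) \left(y{\left(116,134 \right)} + 49290\right) = \left(\left(-133 - -114 - \frac{15}{-114}\right) - 138\right) \left(116 + 49290\right) = \left(\left(-133 + 114 - - \frac{5}{38}\right) - 138\right) 49406 = \left(\left(-133 + 114 + \frac{5}{38}\right) - 138\right) 49406 = \left(- \frac{717}{38} - 138\right) 49406 = \left(- \frac{5961}{38}\right) 49406 = - \frac{147254583}{19}$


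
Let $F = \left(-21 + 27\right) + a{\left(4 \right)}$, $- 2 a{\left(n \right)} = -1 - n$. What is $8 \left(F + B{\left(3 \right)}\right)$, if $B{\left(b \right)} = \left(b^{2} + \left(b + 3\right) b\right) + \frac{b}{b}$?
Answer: $292$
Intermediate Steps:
$a{\left(n \right)} = \frac{1}{2} + \frac{n}{2}$ ($a{\left(n \right)} = - \frac{-1 - n}{2} = \frac{1}{2} + \frac{n}{2}$)
$B{\left(b \right)} = 1 + b^{2} + b \left(3 + b\right)$ ($B{\left(b \right)} = \left(b^{2} + \left(3 + b\right) b\right) + 1 = \left(b^{2} + b \left(3 + b\right)\right) + 1 = 1 + b^{2} + b \left(3 + b\right)$)
$F = \frac{17}{2}$ ($F = \left(-21 + 27\right) + \left(\frac{1}{2} + \frac{1}{2} \cdot 4\right) = 6 + \left(\frac{1}{2} + 2\right) = 6 + \frac{5}{2} = \frac{17}{2} \approx 8.5$)
$8 \left(F + B{\left(3 \right)}\right) = 8 \left(\frac{17}{2} + \left(1 + 2 \cdot 3^{2} + 3 \cdot 3\right)\right) = 8 \left(\frac{17}{2} + \left(1 + 2 \cdot 9 + 9\right)\right) = 8 \left(\frac{17}{2} + \left(1 + 18 + 9\right)\right) = 8 \left(\frac{17}{2} + 28\right) = 8 \cdot \frac{73}{2} = 292$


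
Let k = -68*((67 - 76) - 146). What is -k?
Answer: -10540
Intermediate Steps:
k = 10540 (k = -68*(-9 - 146) = -68*(-155) = 10540)
-k = -1*10540 = -10540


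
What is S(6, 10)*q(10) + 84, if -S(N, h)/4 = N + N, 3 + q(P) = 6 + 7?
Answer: -396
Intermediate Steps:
q(P) = 10 (q(P) = -3 + (6 + 7) = -3 + 13 = 10)
S(N, h) = -8*N (S(N, h) = -4*(N + N) = -8*N)
S(6, 10)*q(10) + 84 = -8*6*10 + 84 = -48*10 + 84 = -480 + 84 = -396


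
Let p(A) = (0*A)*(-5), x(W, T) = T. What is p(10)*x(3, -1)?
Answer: 0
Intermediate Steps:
p(A) = 0 (p(A) = 0*(-5) = 0)
p(10)*x(3, -1) = 0*(-1) = 0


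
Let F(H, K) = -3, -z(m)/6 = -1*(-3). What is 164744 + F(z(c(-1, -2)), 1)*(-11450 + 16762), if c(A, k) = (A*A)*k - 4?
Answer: 148808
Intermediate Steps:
c(A, k) = -4 + k*A**2 (c(A, k) = A**2*k - 4 = k*A**2 - 4 = -4 + k*A**2)
z(m) = -18 (z(m) = -(-6)*(-3) = -6*3 = -18)
164744 + F(z(c(-1, -2)), 1)*(-11450 + 16762) = 164744 - 3*(-11450 + 16762) = 164744 - 3*5312 = 164744 - 15936 = 148808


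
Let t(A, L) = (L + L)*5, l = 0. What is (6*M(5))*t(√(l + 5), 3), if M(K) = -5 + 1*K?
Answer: 0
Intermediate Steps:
M(K) = -5 + K
t(A, L) = 10*L (t(A, L) = (2*L)*5 = 10*L)
(6*M(5))*t(√(l + 5), 3) = (6*(-5 + 5))*(10*3) = (6*0)*30 = 0*30 = 0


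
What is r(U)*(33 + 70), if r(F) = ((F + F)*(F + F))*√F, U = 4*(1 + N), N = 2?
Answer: 118656*√3 ≈ 2.0552e+5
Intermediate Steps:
U = 12 (U = 4*(1 + 2) = 4*3 = 12)
r(F) = 4*F^(5/2) (r(F) = ((2*F)*(2*F))*√F = (4*F²)*√F = 4*F^(5/2))
r(U)*(33 + 70) = (4*12^(5/2))*(33 + 70) = (4*(288*√3))*103 = (1152*√3)*103 = 118656*√3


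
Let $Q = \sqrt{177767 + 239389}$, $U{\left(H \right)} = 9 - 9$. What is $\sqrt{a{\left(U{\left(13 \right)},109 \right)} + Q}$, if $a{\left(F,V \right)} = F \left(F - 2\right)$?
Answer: $\sqrt{2} \sqrt[4]{104289} \approx 25.414$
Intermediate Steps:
$U{\left(H \right)} = 0$ ($U{\left(H \right)} = 9 - 9 = 0$)
$Q = 2 \sqrt{104289}$ ($Q = \sqrt{417156} = 2 \sqrt{104289} \approx 645.88$)
$a{\left(F,V \right)} = F \left(-2 + F\right)$
$\sqrt{a{\left(U{\left(13 \right)},109 \right)} + Q} = \sqrt{0 \left(-2 + 0\right) + 2 \sqrt{104289}} = \sqrt{0 \left(-2\right) + 2 \sqrt{104289}} = \sqrt{0 + 2 \sqrt{104289}} = \sqrt{2 \sqrt{104289}} = \sqrt{2} \sqrt[4]{104289}$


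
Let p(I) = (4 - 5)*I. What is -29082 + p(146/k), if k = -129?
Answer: -3751432/129 ≈ -29081.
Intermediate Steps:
p(I) = -I
-29082 + p(146/k) = -29082 - 146/(-129) = -29082 - 146*(-1)/129 = -29082 - 1*(-146/129) = -29082 + 146/129 = -3751432/129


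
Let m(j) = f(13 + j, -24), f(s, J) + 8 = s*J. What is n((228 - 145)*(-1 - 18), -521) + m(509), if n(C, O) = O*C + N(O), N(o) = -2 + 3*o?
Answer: 807516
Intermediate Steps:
f(s, J) = -8 + J*s (f(s, J) = -8 + s*J = -8 + J*s)
n(C, O) = -2 + 3*O + C*O (n(C, O) = O*C + (-2 + 3*O) = C*O + (-2 + 3*O) = -2 + 3*O + C*O)
m(j) = -320 - 24*j (m(j) = -8 - 24*(13 + j) = -8 + (-312 - 24*j) = -320 - 24*j)
n((228 - 145)*(-1 - 18), -521) + m(509) = (-2 + 3*(-521) + ((228 - 145)*(-1 - 18))*(-521)) + (-320 - 24*509) = (-2 - 1563 + (83*(-19))*(-521)) + (-320 - 12216) = (-2 - 1563 - 1577*(-521)) - 12536 = (-2 - 1563 + 821617) - 12536 = 820052 - 12536 = 807516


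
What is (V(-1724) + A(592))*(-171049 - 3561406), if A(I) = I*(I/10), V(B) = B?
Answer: -124374358492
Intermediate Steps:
A(I) = I²/10 (A(I) = I*(I*(⅒)) = I*(I/10) = I²/10)
(V(-1724) + A(592))*(-171049 - 3561406) = (-1724 + (⅒)*592²)*(-171049 - 3561406) = (-1724 + (⅒)*350464)*(-3732455) = (-1724 + 175232/5)*(-3732455) = (166612/5)*(-3732455) = -124374358492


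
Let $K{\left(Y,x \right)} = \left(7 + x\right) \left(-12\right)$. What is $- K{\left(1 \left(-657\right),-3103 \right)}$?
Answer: $-37152$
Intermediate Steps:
$K{\left(Y,x \right)} = -84 - 12 x$
$- K{\left(1 \left(-657\right),-3103 \right)} = - (-84 - -37236) = - (-84 + 37236) = \left(-1\right) 37152 = -37152$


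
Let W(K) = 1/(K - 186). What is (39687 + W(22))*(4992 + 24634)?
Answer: 96412884271/82 ≈ 1.1758e+9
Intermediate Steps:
W(K) = 1/(-186 + K)
(39687 + W(22))*(4992 + 24634) = (39687 + 1/(-186 + 22))*(4992 + 24634) = (39687 + 1/(-164))*29626 = (39687 - 1/164)*29626 = (6508667/164)*29626 = 96412884271/82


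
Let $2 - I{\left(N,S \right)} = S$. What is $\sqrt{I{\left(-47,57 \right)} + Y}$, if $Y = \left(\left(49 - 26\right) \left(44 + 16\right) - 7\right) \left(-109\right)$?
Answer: $4 i \sqrt{9357} \approx 386.93 i$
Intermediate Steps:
$I{\left(N,S \right)} = 2 - S$
$Y = -149657$ ($Y = \left(23 \cdot 60 - 7\right) \left(-109\right) = \left(1380 - 7\right) \left(-109\right) = 1373 \left(-109\right) = -149657$)
$\sqrt{I{\left(-47,57 \right)} + Y} = \sqrt{\left(2 - 57\right) - 149657} = \sqrt{-55 - 149657} = \sqrt{-149712} = 4 i \sqrt{9357}$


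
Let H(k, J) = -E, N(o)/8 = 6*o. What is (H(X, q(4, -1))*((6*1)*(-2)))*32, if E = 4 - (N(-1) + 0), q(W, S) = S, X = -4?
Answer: 19968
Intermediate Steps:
N(o) = 48*o (N(o) = 8*(6*o) = 48*o)
E = 52 (E = 4 - (48*(-1) + 0) = 4 - (-48 + 0) = 4 - 1*(-48) = 4 + 48 = 52)
H(k, J) = -52 (H(k, J) = -1*52 = -52)
(H(X, q(4, -1))*((6*1)*(-2)))*32 = -52*6*1*(-2)*32 = -312*(-2)*32 = -52*(-12)*32 = 624*32 = 19968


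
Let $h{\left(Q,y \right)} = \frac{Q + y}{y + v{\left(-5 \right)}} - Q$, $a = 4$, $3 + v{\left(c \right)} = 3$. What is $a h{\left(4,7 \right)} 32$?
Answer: $- \frac{2176}{7} \approx -310.86$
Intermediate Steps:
$v{\left(c \right)} = 0$ ($v{\left(c \right)} = -3 + 3 = 0$)
$h{\left(Q,y \right)} = - Q + \frac{Q + y}{y}$ ($h{\left(Q,y \right)} = \frac{Q + y}{y + 0} - Q = \frac{Q + y}{y} - Q = - Q + \frac{Q + y}{y}$)
$a h{\left(4,7 \right)} 32 = 4 \left(1 - 4 + \frac{4}{7}\right) 32 = 4 \left(- \frac{17}{7}\right) 32 = \left(- \frac{68}{7}\right) 32 = - \frac{2176}{7}$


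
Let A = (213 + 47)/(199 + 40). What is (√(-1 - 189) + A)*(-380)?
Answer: -98800/239 - 380*I*√190 ≈ -413.39 - 5237.9*I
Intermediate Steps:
A = 260/239 ≈ 1.0879
(√(-1 - 189) + A)*(-380) = (√(-1 - 189) + 260/239)*(-380) = (√(-190) + 260/239)*(-380) = (I*√190 + 260/239)*(-380) = (260/239 + I*√190)*(-380) = -98800/239 - 380*I*√190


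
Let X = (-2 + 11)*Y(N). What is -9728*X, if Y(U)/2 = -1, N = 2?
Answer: 175104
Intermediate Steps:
Y(U) = -2 (Y(U) = 2*(-1) = -2)
X = -18 (X = (-2 + 11)*(-2) = 9*(-2) = -18)
-9728*X = -9728*(-18) = 175104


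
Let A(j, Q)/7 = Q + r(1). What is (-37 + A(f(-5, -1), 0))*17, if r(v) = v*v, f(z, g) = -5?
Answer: -510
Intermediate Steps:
r(v) = v**2
A(j, Q) = 7 + 7*Q (A(j, Q) = 7*(Q + 1**2) = 7*(Q + 1) = 7*(1 + Q) = 7 + 7*Q)
(-37 + A(f(-5, -1), 0))*17 = (-37 + (7 + 7*0))*17 = (-37 + (7 + 0))*17 = (-37 + 7)*17 = -30*17 = -510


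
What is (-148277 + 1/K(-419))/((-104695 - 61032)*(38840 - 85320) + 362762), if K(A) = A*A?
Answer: -13015829198/676204241394021 ≈ -1.9248e-5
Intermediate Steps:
K(A) = A²
(-148277 + 1/K(-419))/((-104695 - 61032)*(38840 - 85320) + 362762) = (-148277 + 1/((-419)²))/((-104695 - 61032)*(38840 - 85320) + 362762) = (-148277 + 1/175561)/(-165727*(-46480) + 362762) = (-148277 + 1/175561)/(7702990960 + 362762) = -26031658396/175561/7703353722 = -26031658396/175561*1/7703353722 = -13015829198/676204241394021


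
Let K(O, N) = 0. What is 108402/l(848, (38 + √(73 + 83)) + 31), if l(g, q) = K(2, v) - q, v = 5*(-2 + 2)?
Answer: -2493246/1535 + 72268*√39/1535 ≈ -1330.3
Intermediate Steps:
v = 0 (v = 5*0 = 0)
l(g, q) = -q (l(g, q) = 0 - q = -q)
108402/l(848, (38 + √(73 + 83)) + 31) = 108402/((-((38 + √(73 + 83)) + 31))) = 108402/((-((38 + √156) + 31))) = 108402/((-((38 + 2*√39) + 31))) = 108402/((-(69 + 2*√39))) = 108402/(-69 - 2*√39)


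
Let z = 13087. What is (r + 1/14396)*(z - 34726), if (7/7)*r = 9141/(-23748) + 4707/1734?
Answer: -103767178115217/2058379669 ≈ -50412.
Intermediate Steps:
r = 5329519/2287724 (r = 9141/(-23748) + 4707/1734 = 9141*(-1/23748) + 4707*(1/1734) = -3047/7916 + 1569/578 = 5329519/2287724 ≈ 2.3296)
(r + 1/14396)*(z - 34726) = (5329519/2287724 + 1/14396)*(13087 - 34726) = (5329519/2287724 + 1/14396)*(-21639) = (4795377703/2058379669)*(-21639) = -103767178115217/2058379669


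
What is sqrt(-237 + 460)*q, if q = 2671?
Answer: 2671*sqrt(223) ≈ 39887.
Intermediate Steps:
sqrt(-237 + 460)*q = sqrt(-237 + 460)*2671 = sqrt(223)*2671 = 2671*sqrt(223)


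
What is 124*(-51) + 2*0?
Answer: -6324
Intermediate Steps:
124*(-51) + 2*0 = -6324 + 0 = -6324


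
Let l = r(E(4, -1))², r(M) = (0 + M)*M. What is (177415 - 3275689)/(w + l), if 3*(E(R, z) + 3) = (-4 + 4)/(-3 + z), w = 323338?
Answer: -3098274/323419 ≈ -9.5798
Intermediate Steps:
E(R, z) = -3 (E(R, z) = -3 + ((-4 + 4)/(-3 + z))/3 = -3 + (0/(-3 + z))/3 = -3 + (⅓)*0 = -3 + 0 = -3)
r(M) = M² (r(M) = M*M = M²)
l = 81 (l = ((-3)²)² = 9² = 81)
(177415 - 3275689)/(w + l) = (177415 - 3275689)/(323338 + 81) = -3098274/323419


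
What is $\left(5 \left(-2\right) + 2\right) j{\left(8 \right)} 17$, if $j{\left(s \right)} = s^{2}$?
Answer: $-8704$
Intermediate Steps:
$\left(5 \left(-2\right) + 2\right) j{\left(8 \right)} 17 = \left(5 \left(-2\right) + 2\right) 8^{2} \cdot 17 = \left(-10 + 2\right) 64 \cdot 17 = \left(-8\right) 64 \cdot 17 = \left(-512\right) 17 = -8704$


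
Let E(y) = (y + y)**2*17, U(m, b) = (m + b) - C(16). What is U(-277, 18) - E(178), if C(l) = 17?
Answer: -2154788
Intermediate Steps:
U(m, b) = -17 + b + m (U(m, b) = (m + b) - 1*17 = (b + m) - 17 = -17 + b + m)
E(y) = 68*y**2 (E(y) = (2*y)**2*17 = (4*y**2)*17 = 68*y**2)
U(-277, 18) - E(178) = (-17 + 18 - 277) - 68*178**2 = -276 - 68*31684 = -276 - 1*2154512 = -276 - 2154512 = -2154788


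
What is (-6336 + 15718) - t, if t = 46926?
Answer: -37544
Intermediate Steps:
(-6336 + 15718) - t = (-6336 + 15718) - 1*46926 = 9382 - 46926 = -37544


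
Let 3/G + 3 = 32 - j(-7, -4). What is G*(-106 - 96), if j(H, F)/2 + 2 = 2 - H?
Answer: -202/5 ≈ -40.400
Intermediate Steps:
j(H, F) = -2*H (j(H, F) = -4 + 2*(2 - H) = -4 + (4 - 2*H) = -2*H)
G = ⅕ (G = 3/(-3 + (32 - (-2)*(-7))) = 3/(-3 + (32 - 1*14)) = 3/(-3 + (32 - 14)) = 3/(-3 + 18) = 3/15 = 3*(1/15) = ⅕ ≈ 0.20000)
G*(-106 - 96) = (-106 - 96)/5 = (⅕)*(-202) = -202/5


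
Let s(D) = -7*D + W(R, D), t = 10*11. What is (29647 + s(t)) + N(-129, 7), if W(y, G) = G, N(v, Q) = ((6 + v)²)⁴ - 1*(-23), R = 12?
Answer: 52389094428291891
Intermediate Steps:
t = 110
N(v, Q) = 23 + (6 + v)⁸ (N(v, Q) = (6 + v)⁸ + 23 = 23 + (6 + v)⁸)
s(D) = -6*D (s(D) = -7*D + D = -6*D)
(29647 + s(t)) + N(-129, 7) = (29647 - 6*110) + (23 + (6 - 129)⁸) = (29647 - 660) + (23 + (-123)⁸) = 28987 + (23 + 52389094428262881) = 28987 + 52389094428262904 = 52389094428291891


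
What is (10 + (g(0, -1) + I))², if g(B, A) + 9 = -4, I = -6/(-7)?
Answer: 225/49 ≈ 4.5918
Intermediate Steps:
I = 6/7 (I = -6*(-⅐) = 6/7 ≈ 0.85714)
g(B, A) = -13 (g(B, A) = -9 - 4 = -13)
(10 + (g(0, -1) + I))² = (10 + (-13 + 6/7))² = (10 - 85/7)² = (-15/7)² = 225/49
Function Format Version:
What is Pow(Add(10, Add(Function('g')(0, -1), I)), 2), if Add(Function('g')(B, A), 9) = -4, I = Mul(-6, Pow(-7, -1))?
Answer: Rational(225, 49) ≈ 4.5918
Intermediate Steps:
I = Rational(6, 7) (I = Mul(-6, Rational(-1, 7)) = Rational(6, 7) ≈ 0.85714)
Function('g')(B, A) = -13 (Function('g')(B, A) = Add(-9, -4) = -13)
Pow(Add(10, Add(Function('g')(0, -1), I)), 2) = Pow(Add(10, Add(-13, Rational(6, 7))), 2) = Pow(Add(10, Rational(-85, 7)), 2) = Pow(Rational(-15, 7), 2) = Rational(225, 49)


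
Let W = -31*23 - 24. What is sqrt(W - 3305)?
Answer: I*sqrt(4042) ≈ 63.577*I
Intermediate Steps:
W = -737 (W = -713 - 24 = -737)
sqrt(W - 3305) = sqrt(-737 - 3305) = sqrt(-4042) = I*sqrt(4042)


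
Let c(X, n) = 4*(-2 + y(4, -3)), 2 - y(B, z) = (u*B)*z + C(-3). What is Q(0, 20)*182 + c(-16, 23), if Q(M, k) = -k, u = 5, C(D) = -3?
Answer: -3388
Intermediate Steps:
y(B, z) = 5 - 5*B*z (y(B, z) = 2 - ((5*B)*z - 3) = 2 - (5*B*z - 3) = 2 - (-3 + 5*B*z) = 2 + (3 - 5*B*z) = 5 - 5*B*z)
c(X, n) = 252 (c(X, n) = 4*(-2 + (5 - 5*4*(-3))) = 4*(-2 + (5 + 60)) = 4*(-2 + 65) = 4*63 = 252)
Q(0, 20)*182 + c(-16, 23) = -1*20*182 + 252 = -20*182 + 252 = -3640 + 252 = -3388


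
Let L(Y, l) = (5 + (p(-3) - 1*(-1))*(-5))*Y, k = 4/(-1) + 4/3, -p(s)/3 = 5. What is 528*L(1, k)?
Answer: 39600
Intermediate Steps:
p(s) = -15 (p(s) = -3*5 = -15)
k = -8/3 (k = 4*(-1) + 4*(⅓) = -4 + 4/3 = -8/3 ≈ -2.6667)
L(Y, l) = 75*Y (L(Y, l) = (5 + (-15 - 1*(-1))*(-5))*Y = (5 + (-15 + 1)*(-5))*Y = (5 - 14*(-5))*Y = (5 + 70)*Y = 75*Y)
528*L(1, k) = 528*(75*1) = 528*75 = 39600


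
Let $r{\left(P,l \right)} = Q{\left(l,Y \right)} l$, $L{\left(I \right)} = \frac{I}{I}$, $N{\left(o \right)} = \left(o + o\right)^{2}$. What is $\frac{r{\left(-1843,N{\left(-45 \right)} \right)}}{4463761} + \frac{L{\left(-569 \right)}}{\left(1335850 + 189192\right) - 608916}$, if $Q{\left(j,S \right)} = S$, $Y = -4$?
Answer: $- \frac{29678018639}{4089367509886} \approx -0.0072574$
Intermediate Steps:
$N{\left(o \right)} = 4 o^{2}$ ($N{\left(o \right)} = \left(2 o\right)^{2} = 4 o^{2}$)
$L{\left(I \right)} = 1$
$r{\left(P,l \right)} = - 4 l$
$\frac{r{\left(-1843,N{\left(-45 \right)} \right)}}{4463761} + \frac{L{\left(-569 \right)}}{\left(1335850 + 189192\right) - 608916} = \frac{\left(-4\right) 4 \left(-45\right)^{2}}{4463761} + 1 \frac{1}{\left(1335850 + 189192\right) - 608916} = - 4 \cdot 4 \cdot 2025 \cdot \frac{1}{4463761} + 1 \frac{1}{1525042 - 608916} = \left(-4\right) 8100 \cdot \frac{1}{4463761} + 1 \cdot \frac{1}{916126} = \left(-32400\right) \frac{1}{4463761} + 1 \cdot \frac{1}{916126} = - \frac{32400}{4463761} + \frac{1}{916126} = - \frac{29678018639}{4089367509886}$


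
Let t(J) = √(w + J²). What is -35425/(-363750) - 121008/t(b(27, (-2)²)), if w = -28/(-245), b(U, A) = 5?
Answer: 1417/14550 - 40336*√30765/293 ≈ -24146.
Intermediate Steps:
w = 4/35 (w = -28*(-1/245) = 4/35 ≈ 0.11429)
t(J) = √(4/35 + J²)
-35425/(-363750) - 121008/t(b(27, (-2)²)) = -35425/(-363750) - 121008*35/√(140 + 1225*5²) = -35425*(-1/363750) - 121008*35/√(140 + 1225*25) = 1417/14550 - 121008*35/√(140 + 30625) = 1417/14550 - 121008*√30765/879 = 1417/14550 - 40336*√30765/293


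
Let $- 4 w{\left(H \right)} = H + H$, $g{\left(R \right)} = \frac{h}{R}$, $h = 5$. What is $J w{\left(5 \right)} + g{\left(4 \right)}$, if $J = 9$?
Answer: $- \frac{85}{4} \approx -21.25$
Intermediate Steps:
$g{\left(R \right)} = \frac{5}{R}$
$w{\left(H \right)} = - \frac{H}{2}$ ($w{\left(H \right)} = - \frac{H + H}{4} = - \frac{2 H}{4} = - \frac{H}{2}$)
$J w{\left(5 \right)} + g{\left(4 \right)} = 9 \left(\left(- \frac{1}{2}\right) 5\right) + \frac{5}{4} = 9 \left(- \frac{5}{2}\right) + 5 \cdot \frac{1}{4} = - \frac{45}{2} + \frac{5}{4} = - \frac{85}{4}$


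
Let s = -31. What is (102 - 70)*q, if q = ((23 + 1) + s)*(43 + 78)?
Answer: -27104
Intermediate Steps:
q = -847 (q = ((23 + 1) - 31)*(43 + 78) = (24 - 31)*121 = -7*121 = -847)
(102 - 70)*q = (102 - 70)*(-847) = 32*(-847) = -27104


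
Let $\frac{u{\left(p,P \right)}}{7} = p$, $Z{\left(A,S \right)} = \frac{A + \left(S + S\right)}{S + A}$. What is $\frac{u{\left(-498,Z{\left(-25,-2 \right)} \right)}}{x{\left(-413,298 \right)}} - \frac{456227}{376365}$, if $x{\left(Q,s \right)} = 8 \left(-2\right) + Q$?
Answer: $\frac{33826879}{4892745} \approx 6.9137$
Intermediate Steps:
$Z{\left(A,S \right)} = \frac{A + 2 S}{A + S}$
$u{\left(p,P \right)} = 7 p$
$x{\left(Q,s \right)} = -16 + Q$
$\frac{u{\left(-498,Z{\left(-25,-2 \right)} \right)}}{x{\left(-413,298 \right)}} - \frac{456227}{376365} = \frac{7 \left(-498\right)}{-16 - 413} - \frac{456227}{376365} = - \frac{3486}{-429} - \frac{456227}{376365} = \left(-3486\right) \left(- \frac{1}{429}\right) - \frac{456227}{376365} = \frac{1162}{143} - \frac{456227}{376365} = \frac{33826879}{4892745}$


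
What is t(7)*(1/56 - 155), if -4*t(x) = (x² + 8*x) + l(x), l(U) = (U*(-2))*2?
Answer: 95469/32 ≈ 2983.4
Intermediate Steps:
l(U) = -4*U (l(U) = -2*U*2 = -4*U)
t(x) = -x - x²/4 (t(x) = -((x² + 8*x) - 4*x)/4 = -(x² + 4*x)/4 = -x - x²/4)
t(7)*(1/56 - 155) = ((¼)*7*(-4 - 1*7))*(1/56 - 155) = ((¼)*7*(-4 - 7))*(1/56 - 155) = ((¼)*7*(-11))*(-8679/56) = -77/4*(-8679/56) = 95469/32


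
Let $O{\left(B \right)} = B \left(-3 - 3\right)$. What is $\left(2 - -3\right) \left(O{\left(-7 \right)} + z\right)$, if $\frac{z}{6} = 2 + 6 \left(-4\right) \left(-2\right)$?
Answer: $1710$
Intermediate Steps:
$O{\left(B \right)} = - 6 B$ ($O{\left(B \right)} = B \left(-6\right) = - 6 B$)
$z = 300$ ($z = 6 \left(2 + 6 \left(-4\right) \left(-2\right)\right) = 6 \left(2 - -48\right) = 6 \left(2 + 48\right) = 6 \cdot 50 = 300$)
$\left(2 - -3\right) \left(O{\left(-7 \right)} + z\right) = \left(2 - -3\right) \left(\left(-6\right) \left(-7\right) + 300\right) = \left(2 + 3\right) \left(42 + 300\right) = 5 \cdot 342 = 1710$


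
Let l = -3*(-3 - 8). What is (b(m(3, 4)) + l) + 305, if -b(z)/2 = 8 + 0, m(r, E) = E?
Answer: 322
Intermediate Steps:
l = 33 (l = -3*(-11) = 33)
b(z) = -16 (b(z) = -2*(8 + 0) = -2*8 = -16)
(b(m(3, 4)) + l) + 305 = (-16 + 33) + 305 = 17 + 305 = 322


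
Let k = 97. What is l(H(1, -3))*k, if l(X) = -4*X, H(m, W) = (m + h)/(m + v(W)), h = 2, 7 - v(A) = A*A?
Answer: 1164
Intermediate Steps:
v(A) = 7 - A² (v(A) = 7 - A*A = 7 - A²)
H(m, W) = (2 + m)/(7 + m - W²) (H(m, W) = (m + 2)/(m + (7 - W²)) = (2 + m)/(7 + m - W²))
l(H(1, -3))*k = -4*(2 + 1)/(7 + 1 - 1*(-3)²)*97 = -4*3/(7 + 1 - 1*9)*97 = -4*3/(7 + 1 - 9)*97 = -4*3/(-1)*97 = -(-4)*3*97 = -4*(-3)*97 = 12*97 = 1164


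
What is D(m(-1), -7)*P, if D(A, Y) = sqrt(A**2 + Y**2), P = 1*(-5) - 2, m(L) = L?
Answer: -35*sqrt(2) ≈ -49.497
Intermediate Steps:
P = -7 (P = -5 - 2 = -7)
D(m(-1), -7)*P = sqrt((-1)**2 + (-7)**2)*(-7) = sqrt(1 + 49)*(-7) = sqrt(50)*(-7) = (5*sqrt(2))*(-7) = -35*sqrt(2)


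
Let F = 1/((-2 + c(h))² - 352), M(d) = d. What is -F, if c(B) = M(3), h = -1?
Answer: 1/351 ≈ 0.0028490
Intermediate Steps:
c(B) = 3
F = -1/351 (F = 1/((-2 + 3)² - 352) = 1/(1² - 352) = 1/(1 - 352) = 1/(-351) = -1/351 ≈ -0.0028490)
-F = -1*(-1/351) = 1/351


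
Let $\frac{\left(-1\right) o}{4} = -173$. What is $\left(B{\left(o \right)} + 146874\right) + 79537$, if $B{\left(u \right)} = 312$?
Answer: $226723$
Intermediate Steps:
$o = 692$ ($o = \left(-4\right) \left(-173\right) = 692$)
$\left(B{\left(o \right)} + 146874\right) + 79537 = \left(312 + 146874\right) + 79537 = 147186 + 79537 = 226723$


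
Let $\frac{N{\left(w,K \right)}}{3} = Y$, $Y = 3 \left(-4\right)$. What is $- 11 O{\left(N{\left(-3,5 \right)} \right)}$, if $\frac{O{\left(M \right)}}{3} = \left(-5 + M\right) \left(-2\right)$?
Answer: $-2706$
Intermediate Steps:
$Y = -12$
$N{\left(w,K \right)} = -36$ ($N{\left(w,K \right)} = 3 \left(-12\right) = -36$)
$O{\left(M \right)} = 30 - 6 M$ ($O{\left(M \right)} = 3 \left(-5 + M\right) \left(-2\right) = 3 \left(10 - 2 M\right) = 30 - 6 M$)
$- 11 O{\left(N{\left(-3,5 \right)} \right)} = - 11 \left(30 - -216\right) = - 11 \left(30 + 216\right) = \left(-11\right) 246 = -2706$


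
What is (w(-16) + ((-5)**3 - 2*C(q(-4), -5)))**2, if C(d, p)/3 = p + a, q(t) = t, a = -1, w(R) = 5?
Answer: 7056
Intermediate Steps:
C(d, p) = -3 + 3*p (C(d, p) = 3*(p - 1) = 3*(-1 + p) = -3 + 3*p)
(w(-16) + ((-5)**3 - 2*C(q(-4), -5)))**2 = (5 + ((-5)**3 - 2*(-3 + 3*(-5))))**2 = (5 + (-125 - 2*(-3 - 15)))**2 = (5 + (-125 - 2*(-18)))**2 = (5 + (-125 + 36))**2 = (5 - 89)**2 = (-84)**2 = 7056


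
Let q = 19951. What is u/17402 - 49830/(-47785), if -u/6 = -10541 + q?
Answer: -183079944/83155457 ≈ -2.2017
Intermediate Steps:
u = -56460 (u = -6*(-10541 + 19951) = -6*9410 = -56460)
u/17402 - 49830/(-47785) = -56460/17402 - 49830/(-47785) = -56460*1/17402 - 49830*(-1/47785) = -28230/8701 + 9966/9557 = -183079944/83155457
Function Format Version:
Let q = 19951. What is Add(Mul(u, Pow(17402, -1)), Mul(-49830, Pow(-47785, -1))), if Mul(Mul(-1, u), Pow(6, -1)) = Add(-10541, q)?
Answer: Rational(-183079944, 83155457) ≈ -2.2017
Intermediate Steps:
u = -56460 (u = Mul(-6, Add(-10541, 19951)) = Mul(-6, 9410) = -56460)
Add(Mul(u, Pow(17402, -1)), Mul(-49830, Pow(-47785, -1))) = Add(Mul(-56460, Pow(17402, -1)), Mul(-49830, Pow(-47785, -1))) = Add(Mul(-56460, Rational(1, 17402)), Mul(-49830, Rational(-1, 47785))) = Add(Rational(-28230, 8701), Rational(9966, 9557)) = Rational(-183079944, 83155457)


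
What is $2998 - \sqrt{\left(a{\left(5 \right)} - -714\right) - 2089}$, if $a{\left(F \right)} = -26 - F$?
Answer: $2998 - i \sqrt{1406} \approx 2998.0 - 37.497 i$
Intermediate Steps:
$2998 - \sqrt{\left(a{\left(5 \right)} - -714\right) - 2089} = 2998 - \sqrt{\left(\left(-26 - 5\right) - -714\right) - 2089} = 2998 - \sqrt{\left(\left(-26 - 5\right) + 714\right) - 2089} = 2998 - \sqrt{\left(-31 + 714\right) - 2089} = 2998 - \sqrt{683 - 2089} = 2998 - \sqrt{-1406} = 2998 - i \sqrt{1406}$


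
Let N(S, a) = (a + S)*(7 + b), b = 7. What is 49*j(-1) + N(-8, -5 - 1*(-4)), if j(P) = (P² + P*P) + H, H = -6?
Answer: -322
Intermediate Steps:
N(S, a) = 14*S + 14*a (N(S, a) = (a + S)*(7 + 7) = (S + a)*14 = 14*S + 14*a)
j(P) = -6 + 2*P² (j(P) = (P² + P*P) - 6 = (P² + P²) - 6 = 2*P² - 6 = -6 + 2*P²)
49*j(-1) + N(-8, -5 - 1*(-4)) = 49*(-6 + 2*(-1)²) + (14*(-8) + 14*(-5 - 1*(-4))) = 49*(-6 + 2*1) + (-112 + 14*(-5 + 4)) = 49*(-6 + 2) + (-112 + 14*(-1)) = 49*(-4) + (-112 - 14) = -196 - 126 = -322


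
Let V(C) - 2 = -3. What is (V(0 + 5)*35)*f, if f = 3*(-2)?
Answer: 210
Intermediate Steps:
V(C) = -1 (V(C) = 2 - 3 = -1)
f = -6
(V(0 + 5)*35)*f = -1*35*(-6) = -35*(-6) = 210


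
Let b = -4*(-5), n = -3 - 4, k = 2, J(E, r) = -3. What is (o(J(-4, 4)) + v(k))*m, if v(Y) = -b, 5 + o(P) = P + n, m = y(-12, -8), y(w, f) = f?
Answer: 280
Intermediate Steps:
m = -8
n = -7
o(P) = -12 + P (o(P) = -5 + (P - 7) = -5 + (-7 + P) = -12 + P)
b = 20
v(Y) = -20 (v(Y) = -1*20 = -20)
(o(J(-4, 4)) + v(k))*m = ((-12 - 3) - 20)*(-8) = (-15 - 20)*(-8) = -35*(-8) = 280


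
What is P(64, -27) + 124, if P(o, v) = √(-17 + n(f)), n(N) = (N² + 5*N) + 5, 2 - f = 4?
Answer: 124 + 3*I*√2 ≈ 124.0 + 4.2426*I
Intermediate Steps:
f = -2 (f = 2 - 1*4 = 2 - 4 = -2)
n(N) = 5 + N² + 5*N
P(o, v) = 3*I*√2 (P(o, v) = √(-17 + (5 + (-2)² + 5*(-2))) = √(-17 + (5 + 4 - 10)) = √(-17 - 1) = √(-18) = 3*I*√2)
P(64, -27) + 124 = 3*I*√2 + 124 = 124 + 3*I*√2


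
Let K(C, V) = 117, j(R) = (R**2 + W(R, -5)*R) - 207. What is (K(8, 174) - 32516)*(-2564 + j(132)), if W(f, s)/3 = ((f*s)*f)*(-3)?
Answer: -3353724587987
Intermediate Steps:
W(f, s) = -9*s*f**2 (W(f, s) = 3*(((f*s)*f)*(-3)) = 3*((s*f**2)*(-3)) = 3*(-3*s*f**2) = -9*s*f**2)
j(R) = -207 + R**2 + 45*R**3 (j(R) = (R**2 + (-9*(-5)*R**2)*R) - 207 = (R**2 + (45*R**2)*R) - 207 = (R**2 + 45*R**3) - 207 = -207 + R**2 + 45*R**3)
(K(8, 174) - 32516)*(-2564 + j(132)) = (117 - 32516)*(-2564 + (-207 + 132**2 + 45*132**3)) = -32399*(-2564 + (-207 + 17424 + 45*2299968)) = -32399*(-2564 + (-207 + 17424 + 103498560)) = -32399*(-2564 + 103515777) = -32399*103513213 = -3353724587987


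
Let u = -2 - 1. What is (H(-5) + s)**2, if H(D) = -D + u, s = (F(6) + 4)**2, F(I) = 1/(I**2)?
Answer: 557762689/1679616 ≈ 332.08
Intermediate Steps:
F(I) = I**(-2)
u = -3
s = 21025/1296 (s = (6**(-2) + 4)**2 = (1/36 + 4)**2 = (145/36)**2 = 21025/1296 ≈ 16.223)
H(D) = -3 - D (H(D) = -D - 3 = -3 - D)
(H(-5) + s)**2 = ((-3 - 1*(-5)) + 21025/1296)**2 = ((-3 + 5) + 21025/1296)**2 = (2 + 21025/1296)**2 = (23617/1296)**2 = 557762689/1679616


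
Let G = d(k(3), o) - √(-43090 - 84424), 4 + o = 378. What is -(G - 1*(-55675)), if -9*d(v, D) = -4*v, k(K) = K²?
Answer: -55679 + I*√127514 ≈ -55679.0 + 357.09*I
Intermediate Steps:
o = 374 (o = -4 + 378 = 374)
d(v, D) = 4*v/9 (d(v, D) = -(-4)*v/9 = 4*v/9)
G = 4 - I*√127514 (G = (4/9)*3² - √(-43090 - 84424) = (4/9)*9 - √(-127514) = 4 - I*√127514 ≈ 4.0 - 357.09*I)
-(G - 1*(-55675)) = -((4 - I*√127514) - 1*(-55675)) = -((4 - I*√127514) + 55675) = -(55679 - I*√127514) = -55679 + I*√127514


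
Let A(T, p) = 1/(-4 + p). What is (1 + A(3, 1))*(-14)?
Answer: -28/3 ≈ -9.3333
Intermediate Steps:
(1 + A(3, 1))*(-14) = (1 + 1/(-4 + 1))*(-14) = (1 + 1/(-3))*(-14) = (1 - ⅓)*(-14) = (⅔)*(-14) = -28/3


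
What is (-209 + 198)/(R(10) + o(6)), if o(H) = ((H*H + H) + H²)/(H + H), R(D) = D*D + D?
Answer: -22/233 ≈ -0.094421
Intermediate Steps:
R(D) = D + D² (R(D) = D² + D = D + D²)
o(H) = (H + 2*H²)/(2*H) (o(H) = ((H² + H) + H²)/((2*H)) = ((H + H²) + H²)*(1/(2*H)) = (H + 2*H²)*(1/(2*H)) = (H + 2*H²)/(2*H))
(-209 + 198)/(R(10) + o(6)) = (-209 + 198)/(10*(1 + 10) + (½ + 6)) = -11/(10*11 + 13/2) = -11/(110 + 13/2) = -11/233/2 = -11*2/233 = -22/233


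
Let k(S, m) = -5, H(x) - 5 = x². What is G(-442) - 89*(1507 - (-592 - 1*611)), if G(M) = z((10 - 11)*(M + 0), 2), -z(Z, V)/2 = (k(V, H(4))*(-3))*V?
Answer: -241250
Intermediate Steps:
H(x) = 5 + x²
z(Z, V) = -30*V (z(Z, V) = -2*(-5*(-3))*V = -30*V)
G(M) = -60 (G(M) = -30*2 = -60)
G(-442) - 89*(1507 - (-592 - 1*611)) = -60 - 89*(1507 - (-592 - 1*611)) = -60 - 89*(1507 - (-592 - 611)) = -60 - 89*(1507 - 1*(-1203)) = -60 - 89*(1507 + 1203) = -60 - 89*2710 = -60 - 241190 = -241250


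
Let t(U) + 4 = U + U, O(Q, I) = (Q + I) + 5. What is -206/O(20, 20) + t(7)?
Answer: 244/45 ≈ 5.4222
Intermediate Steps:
O(Q, I) = 5 + I + Q (O(Q, I) = (I + Q) + 5 = 5 + I + Q)
t(U) = -4 + 2*U (t(U) = -4 + (U + U) = -4 + 2*U)
-206/O(20, 20) + t(7) = -206/(5 + 20 + 20) + (-4 + 2*7) = -206/45 + (-4 + 14) = -206*1/45 + 10 = -206/45 + 10 = 244/45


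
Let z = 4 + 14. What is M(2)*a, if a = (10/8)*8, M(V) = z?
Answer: 180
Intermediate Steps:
z = 18
M(V) = 18
a = 10 (a = ((⅛)*10)*8 = (5/4)*8 = 10)
M(2)*a = 18*10 = 180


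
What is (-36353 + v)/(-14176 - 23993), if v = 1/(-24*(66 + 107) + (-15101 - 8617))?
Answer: 1013158111/1063770030 ≈ 0.95242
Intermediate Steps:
v = -1/27870 (v = 1/(-24*173 - 23718) = 1/(-4152 - 23718) = 1/(-27870) = -1/27870 ≈ -3.5881e-5)
(-36353 + v)/(-14176 - 23993) = (-36353 - 1/27870)/(-14176 - 23993) = -1013158111/27870/(-38169) = -1013158111/27870*(-1/38169) = 1013158111/1063770030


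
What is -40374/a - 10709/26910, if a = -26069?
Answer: 807291419/701516790 ≈ 1.1508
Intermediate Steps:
-40374/a - 10709/26910 = -40374/(-26069) - 10709/26910 = -40374*(-1/26069) - 10709*1/26910 = 40374/26069 - 10709/26910 = 807291419/701516790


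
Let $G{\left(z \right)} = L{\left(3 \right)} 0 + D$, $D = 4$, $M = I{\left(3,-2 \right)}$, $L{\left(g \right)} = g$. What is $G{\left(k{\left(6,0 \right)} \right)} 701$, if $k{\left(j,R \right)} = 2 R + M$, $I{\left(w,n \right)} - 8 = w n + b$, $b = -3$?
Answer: $2804$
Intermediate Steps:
$I{\left(w,n \right)} = 5 + n w$ ($I{\left(w,n \right)} = 8 + \left(w n - 3\right) = 8 + \left(n w - 3\right) = 8 + \left(-3 + n w\right) = 5 + n w$)
$M = -1$ ($M = 5 - 6 = -1$)
$k{\left(j,R \right)} = -1 + 2 R$ ($k{\left(j,R \right)} = 2 R - 1 = -1 + 2 R$)
$G{\left(z \right)} = 4$ ($G{\left(z \right)} = 3 \cdot 0 + 4 = 0 + 4 = 4$)
$G{\left(k{\left(6,0 \right)} \right)} 701 = 4 \cdot 701 = 2804$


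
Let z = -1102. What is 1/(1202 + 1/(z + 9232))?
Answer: 8130/9772261 ≈ 0.00083195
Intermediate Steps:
1/(1202 + 1/(z + 9232)) = 1/(1202 + 1/(-1102 + 9232)) = 1/(1202 + 1/8130) = 1/(9772261/8130) = 8130/9772261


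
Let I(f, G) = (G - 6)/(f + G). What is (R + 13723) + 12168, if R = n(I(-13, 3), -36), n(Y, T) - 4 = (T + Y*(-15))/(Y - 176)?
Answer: 45497920/1757 ≈ 25895.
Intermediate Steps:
I(f, G) = (-6 + G)/(G + f)
n(Y, T) = 4 + (T - 15*Y)/(-176 + Y) (n(Y, T) = 4 + (T + Y*(-15))/(Y - 176) = 4 + (T - 15*Y)/(-176 + Y))
R = 7433/1757 (R = (-704 - 36 - 11*(-6 + 3)/(3 - 13))/(-176 + (-6 + 3)/(3 - 13)) = (-704 - 36 - 11*(-3)/(-10))/(-176 - 3/(-10)) = (-704 - 36 - (-11)*(-3)/10)/(-176 - ⅒*(-3)) = (-704 - 36 - 11*3/10)/(-176 + 3/10) = (-704 - 36 - 33/10)/(-1757/10) = -10/1757*(-7433/10) = 7433/1757 ≈ 4.2305)
(R + 13723) + 12168 = (7433/1757 + 13723) + 12168 = 24118744/1757 + 12168 = 45497920/1757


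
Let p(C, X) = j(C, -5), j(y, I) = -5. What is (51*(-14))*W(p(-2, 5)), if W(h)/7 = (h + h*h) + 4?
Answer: -119952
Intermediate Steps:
p(C, X) = -5
W(h) = 28 + 7*h + 7*h² (W(h) = 7*((h + h*h) + 4) = 7*((h + h²) + 4) = 7*(4 + h + h²) = 28 + 7*h + 7*h²)
(51*(-14))*W(p(-2, 5)) = (51*(-14))*(28 + 7*(-5) + 7*(-5)²) = -714*(28 - 35 + 7*25) = -714*(28 - 35 + 175) = -714*168 = -119952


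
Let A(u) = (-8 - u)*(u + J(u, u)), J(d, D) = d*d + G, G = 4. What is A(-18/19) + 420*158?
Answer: 454972156/6859 ≈ 66332.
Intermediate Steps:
J(d, D) = 4 + d**2 (J(d, D) = d*d + 4 = d**2 + 4 = 4 + d**2)
A(u) = (-8 - u)*(4 + u + u**2) (A(u) = (-8 - u)*(u + (4 + u**2)) = (-8 - u)*(4 + u + u**2))
A(-18/19) + 420*158 = (-32 - (-18/19)**3 - (-216)/19 - 9*(-18/19)**2) + 420*158 = (-32 - (-18*1/19)**3 - (-216)/19 - 9*(-18*1/19)**2) + 66360 = (-32 - (-18/19)**3 - 12*(-18/19) - 9*(-18/19)**2) + 66360 = (-32 - 1*(-5832/6859) + 216/19 - 9*324/361) + 66360 = (-32 + 5832/6859 + 216/19 - 2916/361) + 66360 = -191084/6859 + 66360 = 454972156/6859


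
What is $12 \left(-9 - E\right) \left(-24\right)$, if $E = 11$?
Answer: $5760$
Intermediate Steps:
$12 \left(-9 - E\right) \left(-24\right) = 12 \left(-9 - 11\right) \left(-24\right) = 12 \left(\left(-20\right) \left(-24\right)\right) = 12 \cdot 480 = 5760$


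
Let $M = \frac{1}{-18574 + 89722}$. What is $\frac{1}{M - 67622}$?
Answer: $- \frac{71148}{4811170055} \approx -1.4788 \cdot 10^{-5}$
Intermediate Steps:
$M = \frac{1}{71148} \approx 1.4055 \cdot 10^{-5}$
$\frac{1}{M - 67622} = \frac{1}{\frac{1}{71148} - 67622} = \frac{1}{- \frac{4811170055}{71148}} = - \frac{71148}{4811170055}$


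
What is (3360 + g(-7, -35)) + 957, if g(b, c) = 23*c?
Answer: 3512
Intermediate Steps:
(3360 + g(-7, -35)) + 957 = (3360 + 23*(-35)) + 957 = (3360 - 805) + 957 = 2555 + 957 = 3512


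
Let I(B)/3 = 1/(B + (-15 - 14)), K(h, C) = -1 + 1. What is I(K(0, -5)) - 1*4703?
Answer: -136390/29 ≈ -4703.1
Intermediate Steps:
K(h, C) = 0
I(B) = 3/(-29 + B) (I(B) = 3/(B + (-15 - 14)) = 3/(B - 29) = 3/(-29 + B))
I(K(0, -5)) - 1*4703 = 3/(-29 + 0) - 1*4703 = 3/(-29) - 4703 = 3*(-1/29) - 4703 = -3/29 - 4703 = -136390/29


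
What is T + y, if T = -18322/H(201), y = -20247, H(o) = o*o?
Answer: -818017369/40401 ≈ -20247.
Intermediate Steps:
H(o) = o²
T = -18322/40401 (T = -18322/(201²) = -18322/40401 ≈ -0.45350)
T + y = -18322/40401 - 20247 = -818017369/40401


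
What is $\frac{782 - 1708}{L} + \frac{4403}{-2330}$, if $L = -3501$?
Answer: $- \frac{13257323}{8157330} \approx -1.6252$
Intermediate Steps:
$\frac{782 - 1708}{L} + \frac{4403}{-2330} = \frac{782 - 1708}{-3501} + \frac{4403}{-2330} = \left(782 - 1708\right) \left(- \frac{1}{3501}\right) + 4403 \left(- \frac{1}{2330}\right) = \left(-926\right) \left(- \frac{1}{3501}\right) - \frac{4403}{2330} = \frac{926}{3501} - \frac{4403}{2330} = - \frac{13257323}{8157330}$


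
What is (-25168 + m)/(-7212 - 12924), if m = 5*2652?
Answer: 2977/5034 ≈ 0.59138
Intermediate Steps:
m = 13260
(-25168 + m)/(-7212 - 12924) = (-25168 + 13260)/(-7212 - 12924) = -11908/(-20136) = -11908*(-1/20136) = 2977/5034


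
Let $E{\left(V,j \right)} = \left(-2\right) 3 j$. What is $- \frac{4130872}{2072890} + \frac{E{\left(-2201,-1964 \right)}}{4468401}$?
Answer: $- \frac{3072327606652}{1543750624815} \approx -1.9902$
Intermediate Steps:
$E{\left(V,j \right)} = - 6 j$
$- \frac{4130872}{2072890} + \frac{E{\left(-2201,-1964 \right)}}{4468401} = - \frac{4130872}{2072890} + \frac{\left(-6\right) \left(-1964\right)}{4468401} = \left(-4130872\right) \frac{1}{2072890} + 11784 \cdot \frac{1}{4468401} = - \frac{2065436}{1036445} + \frac{3928}{1489467} = - \frac{3072327606652}{1543750624815}$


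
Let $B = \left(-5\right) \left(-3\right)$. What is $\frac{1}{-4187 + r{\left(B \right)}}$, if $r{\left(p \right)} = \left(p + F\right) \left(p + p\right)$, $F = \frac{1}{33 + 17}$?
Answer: $- \frac{5}{18682} \approx -0.00026764$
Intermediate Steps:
$F = \frac{1}{50} \approx 0.02$
$B = 15$
$r{\left(p \right)} = 2 p \left(\frac{1}{50} + p\right)$ ($r{\left(p \right)} = \left(p + \frac{1}{50}\right) \left(p + p\right) = \left(\frac{1}{50} + p\right) 2 p = 2 p \left(\frac{1}{50} + p\right)$)
$\frac{1}{-4187 + r{\left(B \right)}} = \frac{1}{-4187 + \frac{1}{25} \cdot 15 \left(1 + 50 \cdot 15\right)} = \frac{1}{-4187 + \frac{1}{25} \cdot 15 \left(1 + 750\right)} = \frac{1}{-4187 + \frac{1}{25} \cdot 15 \cdot 751} = \frac{1}{-4187 + \frac{2253}{5}} = \frac{1}{- \frac{18682}{5}} = - \frac{5}{18682}$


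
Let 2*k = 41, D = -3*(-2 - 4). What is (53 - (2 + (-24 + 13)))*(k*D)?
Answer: 22878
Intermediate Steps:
D = 18 (D = -3*(-6) = 18)
k = 41/2 (k = (1/2)*41 = 41/2 ≈ 20.500)
(53 - (2 + (-24 + 13)))*(k*D) = (53 - (2 + (-24 + 13)))*((41/2)*18) = (53 - (2 - 11))*369 = (53 - 1*(-9))*369 = (53 + 9)*369 = 62*369 = 22878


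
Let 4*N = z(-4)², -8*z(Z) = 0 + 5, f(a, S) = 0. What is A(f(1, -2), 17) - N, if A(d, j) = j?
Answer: 4327/256 ≈ 16.902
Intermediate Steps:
z(Z) = -5/8 (z(Z) = -(0 + 5)/8 = -⅛*5 = -5/8)
N = 25/256 (N = (-5/8)²/4 = (¼)*(25/64) = 25/256 ≈ 0.097656)
A(f(1, -2), 17) - N = 17 - 1*25/256 = 17 - 25/256 = 4327/256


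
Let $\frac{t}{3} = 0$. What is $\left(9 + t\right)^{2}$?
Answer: $81$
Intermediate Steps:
$t = 0$ ($t = 3 \cdot 0 = 0$)
$\left(9 + t\right)^{2} = \left(9 + 0\right)^{2} = 9^{2} = 81$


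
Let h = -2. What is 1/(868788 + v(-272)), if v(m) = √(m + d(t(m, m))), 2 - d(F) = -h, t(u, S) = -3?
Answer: 217197/188698147304 - I*√17/188698147304 ≈ 1.151e-6 - 2.185e-11*I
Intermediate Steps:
d(F) = 0 (d(F) = 2 - (-1)*(-2) = 2 - 1*2 = 2 - 2 = 0)
v(m) = √m (v(m) = √(m + 0) = √m)
1/(868788 + v(-272)) = 1/(868788 + √(-272)) = 1/(868788 + 4*I*√17)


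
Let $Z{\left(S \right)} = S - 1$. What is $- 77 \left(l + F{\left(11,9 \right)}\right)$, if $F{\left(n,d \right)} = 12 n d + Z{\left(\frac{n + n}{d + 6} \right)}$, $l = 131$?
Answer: $- \frac{1523984}{15} \approx -1.016 \cdot 10^{5}$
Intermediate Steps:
$Z{\left(S \right)} = -1 + S$
$F{\left(n,d \right)} = -1 + \frac{2 n}{6 + d} + 12 d n$ ($F{\left(n,d \right)} = 12 n d - \left(1 - \frac{n + n}{d + 6}\right) = 12 d n + \left(-1 + \frac{2 n}{6 + d}\right) = -1 + \frac{2 n}{6 + d} + 12 d n$)
$- 77 \left(l + F{\left(11,9 \right)}\right) = - 77 \left(131 + \frac{2 \cdot 11 + \left(-1 + 12 \cdot 9 \cdot 11\right) \left(6 + 9\right)}{6 + 9}\right) = - 77 \left(131 + \frac{22 + \left(-1 + 1188\right) 15}{15}\right) = - 77 \left(131 + \frac{22 + 1187 \cdot 15}{15}\right) = - 77 \left(131 + \frac{22 + 17805}{15}\right) = - 77 \left(131 + \frac{1}{15} \cdot 17827\right) = - 77 \left(131 + \frac{17827}{15}\right) = \left(-77\right) \frac{19792}{15} = - \frac{1523984}{15}$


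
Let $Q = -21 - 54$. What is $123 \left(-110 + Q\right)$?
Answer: $-22755$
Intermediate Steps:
$Q = -75$ ($Q = -21 - 54 = -75$)
$123 \left(-110 + Q\right) = 123 \left(-110 - 75\right) = 123 \left(-185\right) = -22755$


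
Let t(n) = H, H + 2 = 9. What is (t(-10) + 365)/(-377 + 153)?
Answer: -93/56 ≈ -1.6607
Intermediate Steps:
H = 7 (H = -2 + 9 = 7)
t(n) = 7
(t(-10) + 365)/(-377 + 153) = (7 + 365)/(-377 + 153) = 372/(-224) = 372*(-1/224) = -93/56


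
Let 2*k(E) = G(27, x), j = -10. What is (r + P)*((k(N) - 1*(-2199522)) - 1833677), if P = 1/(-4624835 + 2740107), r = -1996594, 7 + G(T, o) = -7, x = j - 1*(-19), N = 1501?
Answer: -688330894841307927/942364 ≈ -7.3043e+11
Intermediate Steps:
x = 9 (x = -10 - 1*(-19) = -10 + 19 = 9)
G(T, o) = -14 (G(T, o) = -7 - 7 = -14)
k(E) = -7 (k(E) = (½)*(-14) = -7)
P = -1/1884728 (P = 1/(-1884728) = -1/1884728 ≈ -5.3058e-7)
(r + P)*((k(N) - 1*(-2199522)) - 1833677) = (-1996594 - 1/1884728)*((-7 - 1*(-2199522)) - 1833677) = -3763036616433*((-7 + 2199522) - 1833677)/1884728 = -3763036616433*(2199515 - 1833677)/1884728 = -3763036616433/1884728*365838 = -688330894841307927/942364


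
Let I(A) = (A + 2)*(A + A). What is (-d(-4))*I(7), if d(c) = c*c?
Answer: -2016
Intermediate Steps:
I(A) = 2*A*(2 + A) (I(A) = (2 + A)*(2*A) = 2*A*(2 + A))
d(c) = c²
(-d(-4))*I(7) = (-1*(-4)²)*(2*7*(2 + 7)) = (-1*16)*(2*7*9) = -16*126 = -2016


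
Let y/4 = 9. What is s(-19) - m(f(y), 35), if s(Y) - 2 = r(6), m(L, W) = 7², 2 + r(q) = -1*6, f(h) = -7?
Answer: -55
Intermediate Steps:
y = 36 (y = 4*9 = 36)
r(q) = -8 (r(q) = -2 - 1*6 = -2 - 6 = -8)
m(L, W) = 49
s(Y) = -6 (s(Y) = 2 - 8 = -6)
s(-19) - m(f(y), 35) = -6 - 1*49 = -6 - 49 = -55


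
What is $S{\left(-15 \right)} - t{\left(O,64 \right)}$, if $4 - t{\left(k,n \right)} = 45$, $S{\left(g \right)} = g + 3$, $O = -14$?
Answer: $29$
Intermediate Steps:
$S{\left(g \right)} = 3 + g$
$t{\left(k,n \right)} = -41$ ($t{\left(k,n \right)} = 4 - 45 = -41$)
$S{\left(-15 \right)} - t{\left(O,64 \right)} = \left(3 - 15\right) - -41 = -12 + 41 = 29$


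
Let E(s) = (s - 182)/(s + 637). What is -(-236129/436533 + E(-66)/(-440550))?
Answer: 9899849668711/18301940684775 ≈ 0.54092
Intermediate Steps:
E(s) = (-182 + s)/(637 + s)
-(-236129/436533 + E(-66)/(-440550)) = -(-236129/436533 + ((-182 - 66)/(637 - 66))/(-440550)) = -(-236129*1/436533 + (-248/571)*(-1/440550)) = -(-236129/436533 + ((1/571)*(-248))*(-1/440550)) = -(-236129/436533 - 248/571*(-1/440550)) = -(-236129/436533 + 124/125777025) = -1*(-9899849668711/18301940684775) = 9899849668711/18301940684775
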